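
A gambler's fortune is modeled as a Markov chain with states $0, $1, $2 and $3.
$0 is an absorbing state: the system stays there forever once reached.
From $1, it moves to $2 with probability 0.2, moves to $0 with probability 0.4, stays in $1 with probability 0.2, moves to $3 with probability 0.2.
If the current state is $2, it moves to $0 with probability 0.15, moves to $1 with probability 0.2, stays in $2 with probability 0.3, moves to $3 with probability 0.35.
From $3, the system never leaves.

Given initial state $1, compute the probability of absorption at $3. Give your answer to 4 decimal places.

0.4038

Let h(s) be the probability of absorption at $3 starting from transient state s. Then h($3) = 1 and h($0) = 0. By first-step analysis:
h($1) = 0.4·0 + 0.2·h($1) + 0.2·h($2) + 0.2·1
h($2) = 0.15·0 + 0.2·h($1) + 0.3·h($2) + 0.35·1
Solving: h($1) = 0.4038, h($2) = 0.6154.
Starting from $1, the probability is 0.4038.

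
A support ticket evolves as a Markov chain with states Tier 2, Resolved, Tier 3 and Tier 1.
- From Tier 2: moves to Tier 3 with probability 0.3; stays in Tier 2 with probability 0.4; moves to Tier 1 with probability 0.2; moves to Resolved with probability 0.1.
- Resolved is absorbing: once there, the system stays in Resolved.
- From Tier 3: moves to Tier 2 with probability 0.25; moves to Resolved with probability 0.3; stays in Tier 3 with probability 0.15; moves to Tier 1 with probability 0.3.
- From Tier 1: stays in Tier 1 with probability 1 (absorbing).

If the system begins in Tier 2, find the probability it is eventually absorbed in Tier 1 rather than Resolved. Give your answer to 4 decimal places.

0.5977

Let h(s) be the probability of absorption at Tier 1 starting from transient state s. Then h(Tier 1) = 1 and h(Resolved) = 0. By first-step analysis:
h(Tier 2) = 0.4·h(Tier 2) + 0.1·0 + 0.3·h(Tier 3) + 0.2·1
h(Tier 3) = 0.25·h(Tier 2) + 0.3·0 + 0.15·h(Tier 3) + 0.3·1
Solving: h(Tier 2) = 0.5977, h(Tier 3) = 0.5287.
Starting from Tier 2, the probability is 0.5977.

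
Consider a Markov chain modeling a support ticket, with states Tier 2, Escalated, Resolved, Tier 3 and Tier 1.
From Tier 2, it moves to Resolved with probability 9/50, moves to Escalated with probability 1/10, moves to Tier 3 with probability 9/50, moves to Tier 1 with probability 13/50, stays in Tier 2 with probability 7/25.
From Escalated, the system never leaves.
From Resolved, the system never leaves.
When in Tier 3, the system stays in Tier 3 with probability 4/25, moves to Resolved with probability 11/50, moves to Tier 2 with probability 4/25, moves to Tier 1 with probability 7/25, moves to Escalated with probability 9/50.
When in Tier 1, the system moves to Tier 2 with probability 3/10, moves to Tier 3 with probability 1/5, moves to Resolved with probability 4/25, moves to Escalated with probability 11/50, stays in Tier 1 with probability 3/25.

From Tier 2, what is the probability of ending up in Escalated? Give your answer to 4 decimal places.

Let h(s) be the probability of absorption at Escalated starting from transient state s. Then h(Escalated) = 1 and h(Resolved) = 0. By first-step analysis:
h(Tier 2) = 0.28·h(Tier 2) + 0.1·1 + 0.18·0 + 0.18·h(Tier 3) + 0.26·h(Tier 1)
h(Tier 3) = 0.16·h(Tier 2) + 0.18·1 + 0.22·0 + 0.16·h(Tier 3) + 0.28·h(Tier 1)
h(Tier 1) = 0.3·h(Tier 2) + 0.22·1 + 0.16·0 + 0.2·h(Tier 3) + 0.12·h(Tier 1)
Solving: h(Tier 2) = 0.4378, h(Tier 3) = 0.4661, h(Tier 1) = 0.5052.
Starting from Tier 2, the probability is 0.4378.

0.4378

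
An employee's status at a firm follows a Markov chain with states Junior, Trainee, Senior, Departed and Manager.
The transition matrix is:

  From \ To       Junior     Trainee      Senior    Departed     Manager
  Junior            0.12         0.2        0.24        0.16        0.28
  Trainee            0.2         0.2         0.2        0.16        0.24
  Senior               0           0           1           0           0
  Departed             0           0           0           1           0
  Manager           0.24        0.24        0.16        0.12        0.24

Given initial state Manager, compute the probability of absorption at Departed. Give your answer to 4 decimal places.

0.4252

Let h(s) be the probability of absorption at Departed starting from transient state s. Then h(Departed) = 1 and h(Senior) = 0. By first-step analysis:
h(Junior) = 0.12·h(Junior) + 0.2·h(Trainee) + 0.24·0 + 0.16·1 + 0.28·h(Manager)
h(Trainee) = 0.2·h(Junior) + 0.2·h(Trainee) + 0.2·0 + 0.16·1 + 0.24·h(Manager)
h(Manager) = 0.24·h(Junior) + 0.24·h(Trainee) + 0.16·0 + 0.12·1 + 0.24·h(Manager)
Solving: h(Junior) = 0.4151, h(Trainee) = 0.4313, h(Manager) = 0.4252.
Starting from Manager, the probability is 0.4252.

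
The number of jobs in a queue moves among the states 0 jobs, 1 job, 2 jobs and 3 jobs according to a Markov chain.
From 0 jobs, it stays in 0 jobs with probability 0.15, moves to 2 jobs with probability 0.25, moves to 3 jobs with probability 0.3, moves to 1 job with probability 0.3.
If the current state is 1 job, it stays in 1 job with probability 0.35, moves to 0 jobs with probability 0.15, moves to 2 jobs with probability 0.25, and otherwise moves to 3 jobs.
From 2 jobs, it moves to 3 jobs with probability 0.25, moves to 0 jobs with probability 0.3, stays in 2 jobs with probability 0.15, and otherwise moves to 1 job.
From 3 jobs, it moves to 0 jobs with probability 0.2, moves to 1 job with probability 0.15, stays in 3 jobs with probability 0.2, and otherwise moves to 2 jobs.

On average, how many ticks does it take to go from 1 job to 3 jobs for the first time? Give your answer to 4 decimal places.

3.8580

Let t(s) be the expected number of ticks to first reach 3 jobs from state s, with t(3 jobs) = 0. Conditioning on the first tick:
t(0 jobs) = 1 + 0.15·t(0 jobs) + 0.3·t(1 job) + 0.25·t(2 jobs)
t(1 job) = 1 + 0.15·t(0 jobs) + 0.35·t(1 job) + 0.25·t(2 jobs)
t(2 jobs) = 1 + 0.3·t(0 jobs) + 0.3·t(1 job) + 0.15·t(2 jobs)
Solving: t(0 jobs) = 3.6651, t(1 job) = 3.8580, t(2 jobs) = 3.8317.
Expected ticks from 1 job to 3 jobs: 3.8580.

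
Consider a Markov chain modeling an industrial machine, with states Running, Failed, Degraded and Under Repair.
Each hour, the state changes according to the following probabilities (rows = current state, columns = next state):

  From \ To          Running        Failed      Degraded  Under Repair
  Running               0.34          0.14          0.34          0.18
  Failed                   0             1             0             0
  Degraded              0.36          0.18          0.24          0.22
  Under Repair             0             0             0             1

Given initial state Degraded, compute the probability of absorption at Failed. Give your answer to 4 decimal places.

0.4462

Let h(s) be the probability of absorption at Failed starting from transient state s. Then h(Failed) = 1 and h(Under Repair) = 0. By first-step analysis:
h(Running) = 0.34·h(Running) + 0.14·1 + 0.34·h(Degraded) + 0.18·0
h(Degraded) = 0.36·h(Running) + 0.18·1 + 0.24·h(Degraded) + 0.22·0
Solving: h(Running) = 0.4420, h(Degraded) = 0.4462.
Starting from Degraded, the probability is 0.4462.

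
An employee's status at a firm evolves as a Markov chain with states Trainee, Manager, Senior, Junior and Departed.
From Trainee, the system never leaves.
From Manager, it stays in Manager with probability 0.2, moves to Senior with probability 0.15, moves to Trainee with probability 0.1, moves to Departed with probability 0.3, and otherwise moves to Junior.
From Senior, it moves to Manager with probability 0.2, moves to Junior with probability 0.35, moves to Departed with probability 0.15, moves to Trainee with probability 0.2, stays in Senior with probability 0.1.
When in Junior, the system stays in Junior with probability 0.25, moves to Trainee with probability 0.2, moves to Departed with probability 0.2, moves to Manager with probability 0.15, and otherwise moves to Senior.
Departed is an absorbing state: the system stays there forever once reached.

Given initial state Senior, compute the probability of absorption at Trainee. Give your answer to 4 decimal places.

0.4849

Let h(s) be the probability of absorption at Trainee starting from transient state s. Then h(Trainee) = 1 and h(Departed) = 0. By first-step analysis:
h(Manager) = 0.1·1 + 0.2·h(Manager) + 0.15·h(Senior) + 0.25·h(Junior) + 0.3·0
h(Senior) = 0.2·1 + 0.2·h(Manager) + 0.1·h(Senior) + 0.35·h(Junior) + 0.15·0
h(Junior) = 0.2·1 + 0.15·h(Manager) + 0.2·h(Senior) + 0.25·h(Junior) + 0.2·0
Solving: h(Manager) = 0.3623, h(Senior) = 0.4849, h(Junior) = 0.4684.
Starting from Senior, the probability is 0.4849.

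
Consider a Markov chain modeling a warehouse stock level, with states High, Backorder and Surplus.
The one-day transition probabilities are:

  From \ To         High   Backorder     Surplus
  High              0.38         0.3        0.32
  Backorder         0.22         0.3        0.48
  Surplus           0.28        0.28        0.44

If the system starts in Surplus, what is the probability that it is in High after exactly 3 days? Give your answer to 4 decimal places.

Propagate the distribution vector 3 days from Surplus.
After 0 days: (0.0000, 0.0000, 1.0000)
After 1 day: (0.2800, 0.2800, 0.4400)
After 2 days: (0.2912, 0.2912, 0.4176)
After 3 days: (0.2916, 0.2916, 0.4167)
P(in High after 3 days) = 0.2916

0.2916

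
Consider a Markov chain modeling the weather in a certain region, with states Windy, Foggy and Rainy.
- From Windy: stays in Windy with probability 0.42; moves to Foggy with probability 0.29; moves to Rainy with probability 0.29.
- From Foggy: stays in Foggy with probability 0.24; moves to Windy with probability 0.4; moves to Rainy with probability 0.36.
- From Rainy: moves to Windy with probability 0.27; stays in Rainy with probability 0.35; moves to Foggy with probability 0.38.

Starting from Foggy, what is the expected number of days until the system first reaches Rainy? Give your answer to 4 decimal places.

Let t(s) be the expected number of days to first reach Rainy from state s, with t(Rainy) = 0. Conditioning on the first day:
t(Windy) = 1 + 0.42·t(Windy) + 0.29·t(Foggy)
t(Foggy) = 1 + 0.4·t(Windy) + 0.24·t(Foggy)
Solving: t(Windy) = 3.2328, t(Foggy) = 3.0172.
Expected days from Foggy to Rainy: 3.0172.

3.0172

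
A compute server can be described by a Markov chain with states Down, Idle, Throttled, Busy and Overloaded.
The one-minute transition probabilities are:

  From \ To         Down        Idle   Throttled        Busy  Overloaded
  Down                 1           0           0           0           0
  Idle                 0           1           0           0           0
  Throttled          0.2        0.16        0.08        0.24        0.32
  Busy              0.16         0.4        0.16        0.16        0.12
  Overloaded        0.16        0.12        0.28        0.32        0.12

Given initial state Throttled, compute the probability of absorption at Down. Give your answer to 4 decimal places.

0.4654

Let h(s) be the probability of absorption at Down starting from transient state s. Then h(Down) = 1 and h(Idle) = 0. By first-step analysis:
h(Throttled) = 0.2·1 + 0.16·0 + 0.08·h(Throttled) + 0.24·h(Busy) + 0.32·h(Overloaded)
h(Busy) = 0.16·1 + 0.4·0 + 0.16·h(Throttled) + 0.16·h(Busy) + 0.12·h(Overloaded)
h(Overloaded) = 0.16·1 + 0.12·0 + 0.28·h(Throttled) + 0.32·h(Busy) + 0.12·h(Overloaded)
Solving: h(Throttled) = 0.4654, h(Busy) = 0.3441, h(Overloaded) = 0.4551.
Starting from Throttled, the probability is 0.4654.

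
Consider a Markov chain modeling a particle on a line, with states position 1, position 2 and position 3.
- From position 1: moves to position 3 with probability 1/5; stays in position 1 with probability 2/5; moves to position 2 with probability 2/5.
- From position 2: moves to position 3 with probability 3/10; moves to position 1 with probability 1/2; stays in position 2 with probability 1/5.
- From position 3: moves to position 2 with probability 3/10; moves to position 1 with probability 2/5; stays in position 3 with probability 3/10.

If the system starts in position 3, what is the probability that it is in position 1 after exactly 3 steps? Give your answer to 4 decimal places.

Propagate the distribution vector 3 steps from position 3.
After 0 steps: (0.0000, 0.0000, 1.0000)
After 1 step: (0.4000, 0.3000, 0.3000)
After 2 steps: (0.4300, 0.3100, 0.2600)
After 3 steps: (0.4310, 0.3120, 0.2570)
P(in position 1 after 3 steps) = 0.4310

0.4310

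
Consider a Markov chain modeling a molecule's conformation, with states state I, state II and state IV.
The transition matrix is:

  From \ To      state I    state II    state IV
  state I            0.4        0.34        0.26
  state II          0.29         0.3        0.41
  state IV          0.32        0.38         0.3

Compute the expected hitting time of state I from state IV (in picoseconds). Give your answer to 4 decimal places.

3.2316

Let t(s) be the expected number of picoseconds to first reach state I from state s, with t(state I) = 0. Conditioning on the first picosecond:
t(state II) = 1 + 0.3·t(state II) + 0.41·t(state IV)
t(state IV) = 1 + 0.38·t(state II) + 0.3·t(state IV)
Solving: t(state II) = 3.3214, t(state IV) = 3.2316.
Expected picoseconds from state IV to state I: 3.2316.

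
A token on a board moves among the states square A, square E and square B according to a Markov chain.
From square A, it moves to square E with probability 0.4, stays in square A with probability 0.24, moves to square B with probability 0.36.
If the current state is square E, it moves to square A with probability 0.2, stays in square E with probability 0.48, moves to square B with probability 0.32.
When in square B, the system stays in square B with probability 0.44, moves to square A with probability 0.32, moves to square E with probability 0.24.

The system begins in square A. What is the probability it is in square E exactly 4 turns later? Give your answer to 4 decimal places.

0.3696

Propagate the distribution vector 4 turns from square A.
After 0 turns: (1.0000, 0.0000, 0.0000)
After 1 turn: (0.2400, 0.4000, 0.3600)
After 2 turns: (0.2528, 0.3744, 0.3728)
After 3 turns: (0.2548, 0.3703, 0.3748)
After 4 turns: (0.2552, 0.3696, 0.3752)
P(in square E after 4 turns) = 0.3696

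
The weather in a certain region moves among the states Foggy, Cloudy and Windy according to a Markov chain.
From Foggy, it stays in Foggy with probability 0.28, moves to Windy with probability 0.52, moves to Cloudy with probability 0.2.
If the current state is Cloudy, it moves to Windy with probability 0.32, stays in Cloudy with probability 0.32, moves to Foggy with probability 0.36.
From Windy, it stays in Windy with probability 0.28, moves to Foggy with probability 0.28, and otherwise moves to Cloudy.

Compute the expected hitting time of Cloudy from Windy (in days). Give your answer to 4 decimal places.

Let t(s) be the expected number of days to first reach Cloudy from state s, with t(Cloudy) = 0. Conditioning on the first day:
t(Foggy) = 1 + 0.28·t(Foggy) + 0.52·t(Windy)
t(Windy) = 1 + 0.28·t(Foggy) + 0.28·t(Windy)
Solving: t(Foggy) = 3.3262, t(Windy) = 2.6824.
Expected days from Windy to Cloudy: 2.6824.

2.6824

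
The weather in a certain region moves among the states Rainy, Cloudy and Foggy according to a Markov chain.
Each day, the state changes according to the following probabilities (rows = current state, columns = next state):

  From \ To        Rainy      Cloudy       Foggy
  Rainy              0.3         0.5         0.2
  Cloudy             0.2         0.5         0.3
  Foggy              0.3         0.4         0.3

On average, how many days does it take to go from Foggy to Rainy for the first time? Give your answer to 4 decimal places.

Let t(s) be the expected number of days to first reach Rainy from state s, with t(Rainy) = 0. Conditioning on the first day:
t(Cloudy) = 1 + 0.5·t(Cloudy) + 0.3·t(Foggy)
t(Foggy) = 1 + 0.4·t(Cloudy) + 0.3·t(Foggy)
Solving: t(Cloudy) = 4.3478, t(Foggy) = 3.9130.
Expected days from Foggy to Rainy: 3.9130.

3.9130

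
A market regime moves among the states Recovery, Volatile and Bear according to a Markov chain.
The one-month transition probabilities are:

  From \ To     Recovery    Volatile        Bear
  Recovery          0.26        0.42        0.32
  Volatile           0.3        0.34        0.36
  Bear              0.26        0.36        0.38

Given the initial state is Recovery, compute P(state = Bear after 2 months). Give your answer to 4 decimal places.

Sum over the intermediate state after 1 month:
P = P(Recovery→Recovery)·P(Recovery→Bear) + P(Recovery→Volatile)·P(Volatile→Bear) + P(Recovery→Bear)·P(Bear→Bear)
  = 0.26×0.32 + 0.42×0.36 + 0.32×0.38
  = 0.0832 + 0.1512 + 0.1216 = 0.3560

0.3560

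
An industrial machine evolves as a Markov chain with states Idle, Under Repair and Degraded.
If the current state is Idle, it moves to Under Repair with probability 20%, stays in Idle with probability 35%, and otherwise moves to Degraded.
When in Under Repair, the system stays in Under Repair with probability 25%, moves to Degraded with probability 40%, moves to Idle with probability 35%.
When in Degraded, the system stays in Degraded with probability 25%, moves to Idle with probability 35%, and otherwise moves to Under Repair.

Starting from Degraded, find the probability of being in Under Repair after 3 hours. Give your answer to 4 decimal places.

Propagate the distribution vector 3 hours from Degraded.
After 0 hours: (0.0000, 0.0000, 1.0000)
After 1 hour: (0.3500, 0.4000, 0.2500)
After 2 hours: (0.3500, 0.2700, 0.3800)
After 3 hours: (0.3500, 0.2895, 0.3605)
P(in Under Repair after 3 hours) = 0.2895

0.2895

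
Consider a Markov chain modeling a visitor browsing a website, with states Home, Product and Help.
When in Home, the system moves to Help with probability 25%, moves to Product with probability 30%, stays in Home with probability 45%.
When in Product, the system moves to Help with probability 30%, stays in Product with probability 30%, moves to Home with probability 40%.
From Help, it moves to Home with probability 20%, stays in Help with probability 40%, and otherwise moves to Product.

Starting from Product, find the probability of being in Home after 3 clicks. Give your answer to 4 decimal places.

Propagate the distribution vector 3 clicks from Product.
After 0 clicks: (0.0000, 1.0000, 0.0000)
After 1 click: (0.4000, 0.3000, 0.3000)
After 2 clicks: (0.3600, 0.3300, 0.3100)
After 3 clicks: (0.3560, 0.3310, 0.3130)
P(in Home after 3 clicks) = 0.3560

0.3560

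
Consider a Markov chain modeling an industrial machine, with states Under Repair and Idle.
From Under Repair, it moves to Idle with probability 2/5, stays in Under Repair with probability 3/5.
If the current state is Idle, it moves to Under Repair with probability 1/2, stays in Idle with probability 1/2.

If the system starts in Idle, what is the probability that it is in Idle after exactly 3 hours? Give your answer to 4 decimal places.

Propagate the distribution vector 3 hours from Idle.
After 0 hours: (0.0000, 1.0000)
After 1 hour: (0.5000, 0.5000)
After 2 hours: (0.5500, 0.4500)
After 3 hours: (0.5550, 0.4450)
P(in Idle after 3 hours) = 0.4450

0.4450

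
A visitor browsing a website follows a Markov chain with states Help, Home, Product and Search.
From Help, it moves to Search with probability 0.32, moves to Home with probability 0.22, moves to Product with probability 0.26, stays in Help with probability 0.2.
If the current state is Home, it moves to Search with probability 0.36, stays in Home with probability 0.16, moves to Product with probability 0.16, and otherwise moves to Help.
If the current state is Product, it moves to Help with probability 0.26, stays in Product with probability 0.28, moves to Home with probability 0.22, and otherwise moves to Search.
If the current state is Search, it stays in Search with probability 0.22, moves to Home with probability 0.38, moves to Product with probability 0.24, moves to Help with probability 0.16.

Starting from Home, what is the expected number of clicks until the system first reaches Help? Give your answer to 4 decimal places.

3.8392

Let t(s) be the expected number of clicks to first reach Help from state s, with t(Help) = 0. Conditioning on the first click:
t(Home) = 1 + 0.16·t(Home) + 0.16·t(Product) + 0.36·t(Search)
t(Product) = 1 + 0.22·t(Home) + 0.28·t(Product) + 0.24·t(Search)
t(Search) = 1 + 0.38·t(Home) + 0.24·t(Product) + 0.22·t(Search)
Solving: t(Home) = 3.8392, t(Product) = 4.0257, t(Search) = 4.3911.
Expected clicks from Home to Help: 3.8392.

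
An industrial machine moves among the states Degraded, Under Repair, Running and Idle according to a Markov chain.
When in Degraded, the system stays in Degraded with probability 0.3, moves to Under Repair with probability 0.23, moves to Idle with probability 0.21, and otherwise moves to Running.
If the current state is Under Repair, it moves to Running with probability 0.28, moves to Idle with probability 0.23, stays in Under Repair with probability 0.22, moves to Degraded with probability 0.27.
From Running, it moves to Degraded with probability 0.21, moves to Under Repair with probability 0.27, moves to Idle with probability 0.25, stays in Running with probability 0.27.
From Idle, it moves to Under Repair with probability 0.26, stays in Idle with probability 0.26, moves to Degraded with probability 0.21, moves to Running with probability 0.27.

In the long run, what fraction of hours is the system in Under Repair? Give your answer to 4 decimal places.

Let the stationary distribution be π with π = πP and π_1 + π_2 + π_3 + π_4 = 1.
π_1 = 0.3·π_1 + 0.27·π_2 + 0.21·π_3 + 0.21·π_4
π_2 = 0.23·π_1 + 0.22·π_2 + 0.27·π_3 + 0.26·π_4
π_3 = 0.26·π_1 + 0.28·π_2 + 0.27·π_3 + 0.27·π_4
Solving with the normalization constraint gives π = (0.2470, 0.2455, 0.2700, 0.2376).
So the stationary probability of Under Repair is 0.2455.

0.2455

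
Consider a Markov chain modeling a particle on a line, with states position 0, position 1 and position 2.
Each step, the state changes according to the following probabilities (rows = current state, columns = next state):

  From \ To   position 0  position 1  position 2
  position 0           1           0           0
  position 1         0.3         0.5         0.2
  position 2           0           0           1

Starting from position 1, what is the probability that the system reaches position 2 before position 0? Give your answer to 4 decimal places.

0.4000

Let h(s) be the probability of absorption at position 2 starting from transient state s. Then h(position 2) = 1 and h(position 0) = 0. By first-step analysis:
h(position 1) = 0.3·0 + 0.5·h(position 1) + 0.2·1
Solving: h(position 1) = 0.4000.
Starting from position 1, the probability is 0.4000.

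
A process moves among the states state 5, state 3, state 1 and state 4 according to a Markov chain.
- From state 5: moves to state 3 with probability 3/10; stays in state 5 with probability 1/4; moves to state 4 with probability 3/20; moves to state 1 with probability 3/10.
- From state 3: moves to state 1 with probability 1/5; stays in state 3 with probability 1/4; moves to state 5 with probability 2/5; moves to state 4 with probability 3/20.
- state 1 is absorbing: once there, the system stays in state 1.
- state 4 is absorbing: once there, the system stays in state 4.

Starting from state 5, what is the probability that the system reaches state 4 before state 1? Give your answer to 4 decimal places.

Let h(s) be the probability of absorption at state 4 starting from transient state s. Then h(state 4) = 1 and h(state 1) = 0. By first-step analysis:
h(state 5) = 0.25·h(state 5) + 0.3·h(state 3) + 0.3·0 + 0.15·1
h(state 3) = 0.4·h(state 5) + 0.25·h(state 3) + 0.2·0 + 0.15·1
Solving: h(state 5) = 0.3559, h(state 3) = 0.3898.
Starting from state 5, the probability is 0.3559.

0.3559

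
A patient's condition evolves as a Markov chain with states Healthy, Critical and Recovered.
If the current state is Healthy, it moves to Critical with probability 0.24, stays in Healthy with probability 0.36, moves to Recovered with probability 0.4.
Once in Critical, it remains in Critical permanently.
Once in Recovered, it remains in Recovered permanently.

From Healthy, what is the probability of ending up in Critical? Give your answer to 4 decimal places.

0.3750

Let h(s) be the probability of absorption at Critical starting from transient state s. Then h(Critical) = 1 and h(Recovered) = 0. By first-step analysis:
h(Healthy) = 0.36·h(Healthy) + 0.24·1 + 0.4·0
Solving: h(Healthy) = 0.3750.
Starting from Healthy, the probability is 0.3750.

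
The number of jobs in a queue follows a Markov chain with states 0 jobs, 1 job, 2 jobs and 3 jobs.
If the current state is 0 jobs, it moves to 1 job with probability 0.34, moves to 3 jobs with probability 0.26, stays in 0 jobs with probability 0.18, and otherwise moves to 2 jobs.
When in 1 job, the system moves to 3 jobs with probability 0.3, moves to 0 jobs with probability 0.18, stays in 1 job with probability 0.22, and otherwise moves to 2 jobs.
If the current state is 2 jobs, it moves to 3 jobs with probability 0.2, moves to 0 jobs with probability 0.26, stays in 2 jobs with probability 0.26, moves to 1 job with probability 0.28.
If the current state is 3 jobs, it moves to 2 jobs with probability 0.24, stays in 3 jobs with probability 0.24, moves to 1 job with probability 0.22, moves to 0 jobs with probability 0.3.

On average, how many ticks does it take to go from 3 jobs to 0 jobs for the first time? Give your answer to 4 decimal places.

3.8261

Let t(s) be the expected number of ticks to first reach 0 jobs from state s, with t(0 jobs) = 0. Conditioning on the first tick:
t(1 job) = 1 + 0.22·t(1 job) + 0.3·t(2 jobs) + 0.3·t(3 jobs)
t(2 jobs) = 1 + 0.28·t(1 job) + 0.26·t(2 jobs) + 0.2·t(3 jobs)
t(3 jobs) = 1 + 0.22·t(1 job) + 0.24·t(2 jobs) + 0.24·t(3 jobs)
Solving: t(1 job) = 4.2964, t(2 jobs) = 4.0111, t(3 jobs) = 3.8261.
Expected ticks from 3 jobs to 0 jobs: 3.8261.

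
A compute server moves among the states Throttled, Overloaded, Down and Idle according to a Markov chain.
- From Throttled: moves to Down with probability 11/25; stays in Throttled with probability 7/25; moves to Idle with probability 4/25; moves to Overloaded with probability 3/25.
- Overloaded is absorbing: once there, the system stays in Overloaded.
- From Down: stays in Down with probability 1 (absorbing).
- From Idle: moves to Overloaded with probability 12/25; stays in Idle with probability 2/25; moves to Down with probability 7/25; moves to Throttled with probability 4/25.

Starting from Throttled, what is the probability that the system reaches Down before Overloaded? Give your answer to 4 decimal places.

0.7060

Let h(s) be the probability of absorption at Down starting from transient state s. Then h(Down) = 1 and h(Overloaded) = 0. By first-step analysis:
h(Throttled) = 0.28·h(Throttled) + 0.12·0 + 0.44·1 + 0.16·h(Idle)
h(Idle) = 0.16·h(Throttled) + 0.48·0 + 0.28·1 + 0.08·h(Idle)
Solving: h(Throttled) = 0.7060, h(Idle) = 0.4271.
Starting from Throttled, the probability is 0.7060.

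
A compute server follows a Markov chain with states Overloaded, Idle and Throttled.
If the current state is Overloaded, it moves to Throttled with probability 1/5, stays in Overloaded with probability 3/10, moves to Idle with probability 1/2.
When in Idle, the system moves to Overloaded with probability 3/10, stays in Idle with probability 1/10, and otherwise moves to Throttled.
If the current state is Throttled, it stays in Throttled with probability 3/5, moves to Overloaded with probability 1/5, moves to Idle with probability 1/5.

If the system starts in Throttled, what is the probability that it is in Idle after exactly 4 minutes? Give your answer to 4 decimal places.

Propagate the distribution vector 4 minutes from Throttled.
After 0 minutes: (0.0000, 0.0000, 1.0000)
After 1 minute: (0.2000, 0.2000, 0.6000)
After 2 minutes: (0.2400, 0.2400, 0.5200)
After 3 minutes: (0.2480, 0.2480, 0.5040)
After 4 minutes: (0.2496, 0.2496, 0.5008)
P(in Idle after 4 minutes) = 0.2496

0.2496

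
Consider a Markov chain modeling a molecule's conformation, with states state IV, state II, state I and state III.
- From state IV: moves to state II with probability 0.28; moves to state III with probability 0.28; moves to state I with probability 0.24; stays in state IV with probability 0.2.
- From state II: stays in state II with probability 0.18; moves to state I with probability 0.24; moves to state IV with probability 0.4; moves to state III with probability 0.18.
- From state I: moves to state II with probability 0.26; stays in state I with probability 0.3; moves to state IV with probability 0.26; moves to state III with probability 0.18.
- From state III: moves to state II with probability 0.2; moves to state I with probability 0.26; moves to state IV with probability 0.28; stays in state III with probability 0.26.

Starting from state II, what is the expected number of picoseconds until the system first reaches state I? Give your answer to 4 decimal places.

4.0885

Let t(s) be the expected number of picoseconds to first reach state I from state s, with t(state I) = 0. Conditioning on the first picosecond:
t(state IV) = 1 + 0.2·t(state IV) + 0.28·t(state II) + 0.28·t(state III)
t(state II) = 1 + 0.4·t(state IV) + 0.18·t(state II) + 0.18·t(state III)
t(state III) = 1 + 0.28·t(state IV) + 0.2·t(state II) + 0.26·t(state III)
Solving: t(state IV) = 4.0812, t(state II) = 4.0885, t(state III) = 4.0006.
Expected picoseconds from state II to state I: 4.0885.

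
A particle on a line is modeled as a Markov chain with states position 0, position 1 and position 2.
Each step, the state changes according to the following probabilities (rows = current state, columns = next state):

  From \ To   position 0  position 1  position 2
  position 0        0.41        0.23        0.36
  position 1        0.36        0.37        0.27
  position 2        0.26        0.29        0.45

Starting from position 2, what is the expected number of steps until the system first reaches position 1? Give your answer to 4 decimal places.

Let t(s) be the expected number of steps to first reach position 1 from state s, with t(position 1) = 0. Conditioning on the first step:
t(position 0) = 1 + 0.41·t(position 0) + 0.36·t(position 2)
t(position 2) = 1 + 0.26·t(position 0) + 0.45·t(position 2)
Solving: t(position 0) = 3.9411, t(position 2) = 3.6812.
Expected steps from position 2 to position 1: 3.6812.

3.6812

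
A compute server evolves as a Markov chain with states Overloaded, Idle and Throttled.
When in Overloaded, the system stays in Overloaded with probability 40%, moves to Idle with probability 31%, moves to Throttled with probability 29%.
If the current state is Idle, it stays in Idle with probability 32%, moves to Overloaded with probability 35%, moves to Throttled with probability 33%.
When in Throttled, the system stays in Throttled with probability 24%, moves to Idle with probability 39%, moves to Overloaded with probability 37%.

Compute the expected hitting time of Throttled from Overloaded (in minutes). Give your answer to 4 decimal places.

3.3055

Let t(s) be the expected number of minutes to first reach Throttled from state s, with t(Throttled) = 0. Conditioning on the first minute:
t(Overloaded) = 1 + 0.4·t(Overloaded) + 0.31·t(Idle)
t(Idle) = 1 + 0.35·t(Overloaded) + 0.32·t(Idle)
Solving: t(Overloaded) = 3.3055, t(Idle) = 3.1720.
Expected minutes from Overloaded to Throttled: 3.3055.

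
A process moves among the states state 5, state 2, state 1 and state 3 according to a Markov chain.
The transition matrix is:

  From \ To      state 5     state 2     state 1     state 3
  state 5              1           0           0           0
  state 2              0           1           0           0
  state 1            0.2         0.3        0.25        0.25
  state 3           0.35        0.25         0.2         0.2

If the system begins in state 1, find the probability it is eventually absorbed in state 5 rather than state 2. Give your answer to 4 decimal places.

0.4500

Let h(s) be the probability of absorption at state 5 starting from transient state s. Then h(state 5) = 1 and h(state 2) = 0. By first-step analysis:
h(state 1) = 0.2·1 + 0.3·0 + 0.25·h(state 1) + 0.25·h(state 3)
h(state 3) = 0.35·1 + 0.25·0 + 0.2·h(state 1) + 0.2·h(state 3)
Solving: h(state 1) = 0.4500, h(state 3) = 0.5500.
Starting from state 1, the probability is 0.4500.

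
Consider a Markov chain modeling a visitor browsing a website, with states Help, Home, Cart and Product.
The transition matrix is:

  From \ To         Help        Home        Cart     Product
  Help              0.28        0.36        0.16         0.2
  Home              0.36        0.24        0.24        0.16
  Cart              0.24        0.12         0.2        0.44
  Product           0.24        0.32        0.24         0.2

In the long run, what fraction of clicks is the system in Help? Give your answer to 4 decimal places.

0.2835

Let the stationary distribution be π with π = πP and π_1 + π_2 + π_3 + π_4 = 1.
π_1 = 0.28·π_1 + 0.36·π_2 + 0.24·π_3 + 0.24·π_4
π_2 = 0.36·π_1 + 0.24·π_2 + 0.12·π_3 + 0.32·π_4
π_3 = 0.16·π_1 + 0.24·π_2 + 0.2·π_3 + 0.24·π_4
Solving with the normalization constraint gives π = (0.2835, 0.2681, 0.2090, 0.2394).
So the stationary probability of Help is 0.2835.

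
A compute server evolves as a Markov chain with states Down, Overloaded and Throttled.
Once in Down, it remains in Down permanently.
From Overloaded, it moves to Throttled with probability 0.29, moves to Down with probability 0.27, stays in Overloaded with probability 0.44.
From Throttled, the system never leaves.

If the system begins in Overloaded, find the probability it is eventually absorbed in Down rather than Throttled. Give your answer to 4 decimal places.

0.4821

Let h(s) be the probability of absorption at Down starting from transient state s. Then h(Down) = 1 and h(Throttled) = 0. By first-step analysis:
h(Overloaded) = 0.27·1 + 0.44·h(Overloaded) + 0.29·0
Solving: h(Overloaded) = 0.4821.
Starting from Overloaded, the probability is 0.4821.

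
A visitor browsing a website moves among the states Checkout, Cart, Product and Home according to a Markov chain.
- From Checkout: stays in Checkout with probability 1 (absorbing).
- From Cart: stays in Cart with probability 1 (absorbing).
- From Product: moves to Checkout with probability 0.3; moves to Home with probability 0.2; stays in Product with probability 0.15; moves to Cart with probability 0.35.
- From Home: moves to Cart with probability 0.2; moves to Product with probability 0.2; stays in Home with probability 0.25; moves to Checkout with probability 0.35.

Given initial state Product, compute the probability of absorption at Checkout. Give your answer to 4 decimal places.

Let h(s) be the probability of absorption at Checkout starting from transient state s. Then h(Checkout) = 1 and h(Cart) = 0. By first-step analysis:
h(Product) = 0.3·1 + 0.35·0 + 0.15·h(Product) + 0.2·h(Home)
h(Home) = 0.35·1 + 0.2·0 + 0.2·h(Product) + 0.25·h(Home)
Solving: h(Product) = 0.4937, h(Home) = 0.5983.
Starting from Product, the probability is 0.4937.

0.4937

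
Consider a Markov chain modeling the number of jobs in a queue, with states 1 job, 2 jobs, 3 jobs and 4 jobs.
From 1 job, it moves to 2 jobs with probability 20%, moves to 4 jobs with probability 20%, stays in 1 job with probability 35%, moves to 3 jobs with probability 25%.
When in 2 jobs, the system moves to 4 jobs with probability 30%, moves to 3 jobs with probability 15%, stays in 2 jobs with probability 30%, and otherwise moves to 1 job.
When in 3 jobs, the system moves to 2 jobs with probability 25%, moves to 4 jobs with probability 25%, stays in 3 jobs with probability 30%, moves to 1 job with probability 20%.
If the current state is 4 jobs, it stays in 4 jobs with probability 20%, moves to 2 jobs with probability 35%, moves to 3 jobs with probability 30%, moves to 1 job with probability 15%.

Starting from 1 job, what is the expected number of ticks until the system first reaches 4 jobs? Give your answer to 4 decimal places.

4.2469

Let t(s) be the expected number of ticks to first reach 4 jobs from state s, with t(4 jobs) = 0. Conditioning on the first tick:
t(1 job) = 1 + 0.35·t(1 job) + 0.2·t(2 jobs) + 0.25·t(3 jobs)
t(2 jobs) = 1 + 0.25·t(1 job) + 0.3·t(2 jobs) + 0.15·t(3 jobs)
t(3 jobs) = 1 + 0.2·t(1 job) + 0.25·t(2 jobs) + 0.3·t(3 jobs)
Solving: t(1 job) = 4.2469, t(2 jobs) = 3.8025, t(3 jobs) = 4.0000.
Expected ticks from 1 job to 4 jobs: 4.2469.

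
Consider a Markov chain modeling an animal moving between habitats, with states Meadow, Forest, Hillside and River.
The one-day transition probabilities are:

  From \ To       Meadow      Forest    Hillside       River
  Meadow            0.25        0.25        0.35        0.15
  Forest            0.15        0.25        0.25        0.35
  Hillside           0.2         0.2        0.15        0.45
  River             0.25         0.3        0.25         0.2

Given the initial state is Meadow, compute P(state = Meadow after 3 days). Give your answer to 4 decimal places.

0.2140

Propagate the distribution vector 3 days from Meadow.
After 0 days: (1.0000, 0.0000, 0.0000, 0.0000)
After 1 day: (0.2500, 0.2500, 0.3500, 0.1500)
After 2 days: (0.2075, 0.2400, 0.2400, 0.3125)
After 3 days: (0.2140, 0.2536, 0.2468, 0.2856)
P(in Meadow after 3 days) = 0.2140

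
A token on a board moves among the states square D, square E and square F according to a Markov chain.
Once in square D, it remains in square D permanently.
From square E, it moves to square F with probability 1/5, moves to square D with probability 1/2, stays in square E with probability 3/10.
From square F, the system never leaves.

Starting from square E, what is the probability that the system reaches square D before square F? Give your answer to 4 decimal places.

Let h(s) be the probability of absorption at square D starting from transient state s. Then h(square D) = 1 and h(square F) = 0. By first-step analysis:
h(square E) = 0.5·1 + 0.3·h(square E) + 0.2·0
Solving: h(square E) = 0.7143.
Starting from square E, the probability is 0.7143.

0.7143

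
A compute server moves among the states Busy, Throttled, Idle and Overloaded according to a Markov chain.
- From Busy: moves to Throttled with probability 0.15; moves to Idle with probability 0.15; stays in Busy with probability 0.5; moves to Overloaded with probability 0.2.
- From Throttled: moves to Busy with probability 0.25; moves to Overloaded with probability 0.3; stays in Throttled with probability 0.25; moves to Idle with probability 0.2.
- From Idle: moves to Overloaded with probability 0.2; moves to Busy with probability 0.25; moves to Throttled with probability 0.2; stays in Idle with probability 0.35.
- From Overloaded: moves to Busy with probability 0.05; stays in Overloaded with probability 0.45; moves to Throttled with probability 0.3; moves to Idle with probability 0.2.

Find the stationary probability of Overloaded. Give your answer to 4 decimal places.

0.2971

Let the stationary distribution be π with π = πP and π_1 + π_2 + π_3 + π_4 = 1.
π_1 = 0.5·π_1 + 0.25·π_2 + 0.25·π_3 + 0.05·π_4
π_2 = 0.15·π_1 + 0.25·π_2 + 0.2·π_3 + 0.3·π_4
π_3 = 0.15·π_1 + 0.2·π_2 + 0.35·π_3 + 0.2·π_4
Solving with the normalization constraint gives π = (0.2541, 0.2284, 0.2203, 0.2971).
So the stationary probability of Overloaded is 0.2971.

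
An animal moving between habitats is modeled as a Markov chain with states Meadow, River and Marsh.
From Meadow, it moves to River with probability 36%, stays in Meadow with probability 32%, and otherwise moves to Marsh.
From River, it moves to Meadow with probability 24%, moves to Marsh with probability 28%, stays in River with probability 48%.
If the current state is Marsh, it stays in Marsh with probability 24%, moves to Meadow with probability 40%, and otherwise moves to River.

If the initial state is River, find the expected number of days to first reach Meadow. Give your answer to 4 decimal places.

3.5326

Let t(s) be the expected number of days to first reach Meadow from state s, with t(Meadow) = 0. Conditioning on the first day:
t(River) = 1 + 0.48·t(River) + 0.28·t(Marsh)
t(Marsh) = 1 + 0.36·t(River) + 0.24·t(Marsh)
Solving: t(River) = 3.5326, t(Marsh) = 2.9891.
Expected days from River to Meadow: 3.5326.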